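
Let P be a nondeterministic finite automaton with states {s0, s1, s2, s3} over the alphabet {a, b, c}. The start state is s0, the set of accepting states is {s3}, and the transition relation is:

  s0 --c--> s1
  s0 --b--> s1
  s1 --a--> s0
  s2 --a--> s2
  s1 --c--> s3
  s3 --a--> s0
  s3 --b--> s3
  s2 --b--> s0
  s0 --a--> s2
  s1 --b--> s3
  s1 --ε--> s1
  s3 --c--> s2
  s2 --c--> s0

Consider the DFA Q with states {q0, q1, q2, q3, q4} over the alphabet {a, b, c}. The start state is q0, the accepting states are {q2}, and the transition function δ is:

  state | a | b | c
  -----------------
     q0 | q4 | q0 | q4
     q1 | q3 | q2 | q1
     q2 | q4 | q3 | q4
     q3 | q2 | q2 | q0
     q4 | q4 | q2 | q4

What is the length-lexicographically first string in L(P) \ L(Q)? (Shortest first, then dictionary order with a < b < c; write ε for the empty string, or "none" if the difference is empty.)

bb

The string bb is accepted by P but not by Q.
No shorter string lies in the difference, and bb is the lexicographically first length-2 string in L(P) \ L(Q).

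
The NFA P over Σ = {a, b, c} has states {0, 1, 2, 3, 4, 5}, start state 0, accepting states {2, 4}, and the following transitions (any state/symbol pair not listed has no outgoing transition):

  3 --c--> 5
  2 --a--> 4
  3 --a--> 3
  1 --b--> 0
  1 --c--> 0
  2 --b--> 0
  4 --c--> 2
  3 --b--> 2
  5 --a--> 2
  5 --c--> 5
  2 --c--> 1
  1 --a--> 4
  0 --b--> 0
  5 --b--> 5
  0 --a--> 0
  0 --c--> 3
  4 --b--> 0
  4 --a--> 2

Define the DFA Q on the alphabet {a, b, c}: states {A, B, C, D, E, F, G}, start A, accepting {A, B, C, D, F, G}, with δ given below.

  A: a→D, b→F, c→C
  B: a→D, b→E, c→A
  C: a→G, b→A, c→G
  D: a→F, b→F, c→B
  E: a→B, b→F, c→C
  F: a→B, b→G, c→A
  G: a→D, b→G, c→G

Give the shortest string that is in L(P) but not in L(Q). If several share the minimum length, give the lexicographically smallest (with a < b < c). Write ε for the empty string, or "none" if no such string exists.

acb

The string acb is accepted by P but not by Q.
No shorter string lies in the difference, and acb is the lexicographically first length-3 string in L(P) \ L(Q).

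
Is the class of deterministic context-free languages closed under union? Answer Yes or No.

{aⁿbⁿ : n≥0} and {aⁿb²ⁿ : n≥0} are each accepted by a deterministic PDA (push the a's; pop one per b, respectively one per two b's), but their union U is not. Suppose a DPDA M accepted U. Being deterministic, M has a single run on aⁿb²ⁿ, and since aⁿbⁿ ∈ U that run passes through an accepting configuration right after consuming the prefix aⁿbⁿ and then goes on to accept again after n more b's. Build an ordinary (nondeterministic) PDA M′ that simulates M on a's and b's and, at any moment when M is in an accepting state, may switch to a second mode in which it reads only c's, feeding each c to M as a b; M′ accepts when M does. Then M′ accepts aⁱbʲcᵏ (k≥1) exactly when both aⁱbʲ ∈ U and aⁱbʲ⁺ᵏ ∈ U, and checking the four cases (i=j or j=2i, combined with j+k=i or j+k=2i) leaves only i=j=k: so L(M′) ∩ a*b*c⁺ = {aⁿbⁿcⁿ : n≥1} would be context-free, which it is not (pumping lemma) — contradiction. (The union is an unambiguous CFL; it is determinism, not unambiguity, that fails.)

No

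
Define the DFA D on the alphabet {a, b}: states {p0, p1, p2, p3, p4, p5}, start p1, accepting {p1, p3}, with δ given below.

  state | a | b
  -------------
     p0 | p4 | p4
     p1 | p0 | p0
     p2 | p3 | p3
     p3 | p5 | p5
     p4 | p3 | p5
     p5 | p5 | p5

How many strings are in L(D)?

The useful subgraph on states {p0, p1, p3, p4} is acyclic, so L(D) is finite; the longest accepting path visits 4 useful states, giving maximum string length 3.
Counting accepting paths from p1 by length: 1 of length 0, 4 of length 3. Total 5.

5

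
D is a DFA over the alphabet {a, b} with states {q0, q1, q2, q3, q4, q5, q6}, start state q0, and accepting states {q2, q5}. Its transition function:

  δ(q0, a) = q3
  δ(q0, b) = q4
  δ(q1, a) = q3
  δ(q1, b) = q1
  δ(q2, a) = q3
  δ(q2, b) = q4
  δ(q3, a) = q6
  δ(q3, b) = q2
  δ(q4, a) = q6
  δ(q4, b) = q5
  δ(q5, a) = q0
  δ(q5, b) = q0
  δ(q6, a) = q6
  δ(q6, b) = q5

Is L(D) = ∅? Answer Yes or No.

No

The string ab is accepted: the run q0 → q3 → q2 ends in the accepting state q2.
Since at least one string is accepted, L(D) is not empty.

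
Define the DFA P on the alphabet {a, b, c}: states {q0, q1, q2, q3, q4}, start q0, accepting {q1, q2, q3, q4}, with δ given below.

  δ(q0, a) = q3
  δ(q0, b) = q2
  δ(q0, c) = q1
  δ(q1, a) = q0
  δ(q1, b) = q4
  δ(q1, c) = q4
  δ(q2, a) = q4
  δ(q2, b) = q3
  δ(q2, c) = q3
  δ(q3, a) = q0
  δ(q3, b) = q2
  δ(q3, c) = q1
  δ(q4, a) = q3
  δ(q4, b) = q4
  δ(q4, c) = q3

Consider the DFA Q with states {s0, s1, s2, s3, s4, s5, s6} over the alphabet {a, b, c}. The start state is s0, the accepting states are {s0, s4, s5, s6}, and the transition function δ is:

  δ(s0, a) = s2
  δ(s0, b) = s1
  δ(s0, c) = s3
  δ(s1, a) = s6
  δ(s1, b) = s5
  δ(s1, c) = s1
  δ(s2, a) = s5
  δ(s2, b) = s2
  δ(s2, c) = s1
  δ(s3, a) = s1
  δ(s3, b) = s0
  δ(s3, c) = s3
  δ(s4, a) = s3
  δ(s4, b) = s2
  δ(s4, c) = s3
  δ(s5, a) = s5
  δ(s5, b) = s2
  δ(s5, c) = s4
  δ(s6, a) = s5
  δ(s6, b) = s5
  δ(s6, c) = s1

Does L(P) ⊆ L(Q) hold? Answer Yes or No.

The string a is in L(P) but not in L(Q).
So L(P) ⊄ L(Q).

No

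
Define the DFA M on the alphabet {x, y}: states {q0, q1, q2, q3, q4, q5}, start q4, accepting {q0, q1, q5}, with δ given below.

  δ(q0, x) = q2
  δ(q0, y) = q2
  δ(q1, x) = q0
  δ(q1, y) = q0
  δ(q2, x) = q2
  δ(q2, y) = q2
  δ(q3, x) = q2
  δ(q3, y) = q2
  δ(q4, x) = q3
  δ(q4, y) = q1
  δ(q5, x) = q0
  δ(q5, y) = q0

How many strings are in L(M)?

The useful subgraph on states {q0, q1, q4} is acyclic, so L(M) is finite; the longest accepting path visits 3 useful states, giving maximum string length 2.
Counting accepting paths from q4 by length: 1 of length 1, 2 of length 2. Total 3.

3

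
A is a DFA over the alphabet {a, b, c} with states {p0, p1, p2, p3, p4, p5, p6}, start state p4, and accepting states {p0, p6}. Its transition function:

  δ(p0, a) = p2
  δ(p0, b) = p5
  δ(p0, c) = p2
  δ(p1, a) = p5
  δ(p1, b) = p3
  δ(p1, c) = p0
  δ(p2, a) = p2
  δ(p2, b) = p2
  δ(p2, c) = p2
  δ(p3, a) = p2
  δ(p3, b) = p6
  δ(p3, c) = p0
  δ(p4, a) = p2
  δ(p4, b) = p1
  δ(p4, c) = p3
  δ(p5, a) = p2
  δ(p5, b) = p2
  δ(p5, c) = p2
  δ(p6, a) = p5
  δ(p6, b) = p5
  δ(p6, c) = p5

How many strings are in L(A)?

The useful subgraph on states {p0, p1, p3, p4, p6} is acyclic, so L(A) is finite; the longest accepting path visits 4 useful states, giving maximum string length 3.
Counting accepting paths from p4 by length: 3 of length 2, 2 of length 3. Total 5.

5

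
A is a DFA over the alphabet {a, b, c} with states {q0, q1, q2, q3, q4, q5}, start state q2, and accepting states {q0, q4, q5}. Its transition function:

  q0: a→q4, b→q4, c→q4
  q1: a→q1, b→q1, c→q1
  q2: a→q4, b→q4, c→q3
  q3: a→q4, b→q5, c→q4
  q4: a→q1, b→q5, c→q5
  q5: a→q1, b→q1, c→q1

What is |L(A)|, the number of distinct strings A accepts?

13

The useful subgraph on states {q2, q3, q4, q5} is acyclic, so L(A) is finite; the longest accepting path visits 4 useful states, giving maximum string length 3.
Counting accepting paths from q2 by length: 2 of length 1, 7 of length 2, 4 of length 3. Total 13.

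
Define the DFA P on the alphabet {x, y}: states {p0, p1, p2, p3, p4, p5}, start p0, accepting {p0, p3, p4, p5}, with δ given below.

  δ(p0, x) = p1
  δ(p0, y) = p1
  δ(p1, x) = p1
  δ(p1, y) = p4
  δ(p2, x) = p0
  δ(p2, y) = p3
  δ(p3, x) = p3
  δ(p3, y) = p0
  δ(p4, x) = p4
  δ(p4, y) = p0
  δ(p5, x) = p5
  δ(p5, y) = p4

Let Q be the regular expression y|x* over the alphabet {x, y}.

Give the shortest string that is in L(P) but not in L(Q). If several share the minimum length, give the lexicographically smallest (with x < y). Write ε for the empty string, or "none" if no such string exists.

The string xy is accepted by P but not by Q.
No shorter string lies in the difference, and xy is the lexicographically first length-2 string in L(P) \ L(Q).

xy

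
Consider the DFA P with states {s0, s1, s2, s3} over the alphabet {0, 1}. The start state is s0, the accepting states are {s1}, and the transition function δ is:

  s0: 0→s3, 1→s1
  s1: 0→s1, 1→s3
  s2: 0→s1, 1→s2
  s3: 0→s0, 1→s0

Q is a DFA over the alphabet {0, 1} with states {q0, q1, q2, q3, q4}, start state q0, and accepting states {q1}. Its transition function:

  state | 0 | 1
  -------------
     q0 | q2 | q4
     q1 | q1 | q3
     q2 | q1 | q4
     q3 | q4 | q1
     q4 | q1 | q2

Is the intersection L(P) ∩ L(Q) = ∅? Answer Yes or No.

No

The string 10 is accepted by both P and Q.
Hence L(P) ∩ L(Q) ≠ ∅.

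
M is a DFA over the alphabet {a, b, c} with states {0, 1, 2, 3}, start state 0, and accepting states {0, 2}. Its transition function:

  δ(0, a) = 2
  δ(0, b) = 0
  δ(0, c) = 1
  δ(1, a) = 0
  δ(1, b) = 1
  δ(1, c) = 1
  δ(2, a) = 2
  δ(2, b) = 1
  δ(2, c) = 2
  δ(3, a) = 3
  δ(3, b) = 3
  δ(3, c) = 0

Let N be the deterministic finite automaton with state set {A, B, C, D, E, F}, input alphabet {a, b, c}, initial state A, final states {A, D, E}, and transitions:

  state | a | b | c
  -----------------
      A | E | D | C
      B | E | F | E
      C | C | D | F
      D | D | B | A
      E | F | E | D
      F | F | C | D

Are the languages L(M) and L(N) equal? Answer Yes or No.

The string aa is accepted by M but rejected by N.
So L(M) ≠ L(N).

No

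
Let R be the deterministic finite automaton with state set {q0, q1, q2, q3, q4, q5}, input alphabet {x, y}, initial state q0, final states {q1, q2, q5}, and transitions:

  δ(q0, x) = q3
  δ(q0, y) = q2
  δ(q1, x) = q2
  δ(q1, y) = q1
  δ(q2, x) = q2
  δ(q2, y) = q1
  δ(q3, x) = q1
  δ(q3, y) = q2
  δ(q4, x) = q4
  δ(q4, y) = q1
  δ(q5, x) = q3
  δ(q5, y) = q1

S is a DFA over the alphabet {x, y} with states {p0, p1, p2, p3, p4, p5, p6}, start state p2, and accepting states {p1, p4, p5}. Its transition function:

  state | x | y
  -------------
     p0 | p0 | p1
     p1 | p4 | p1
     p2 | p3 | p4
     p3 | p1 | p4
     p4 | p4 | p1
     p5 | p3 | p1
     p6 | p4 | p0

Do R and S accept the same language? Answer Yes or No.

Exploring the product automaton R × S from the start pair (q0, p2), following both machines on each input symbol, reaches 4 state pairs: (q0, p2), (q3, p3), (q2, p4), (q1, p1).
R accepts in {q1, q2, q5} and S accepts in {p1, p4, p5}. In every reachable pair the two components are either both accepting — (q2, p4), (q1, p1) — or both non-accepting, so no string is accepted by exactly one of the machines: L(R) \ L(S) and L(S) \ L(R) are both empty.
Hence every string is accepted by R iff it is accepted by S, and the two languages coincide.

Yes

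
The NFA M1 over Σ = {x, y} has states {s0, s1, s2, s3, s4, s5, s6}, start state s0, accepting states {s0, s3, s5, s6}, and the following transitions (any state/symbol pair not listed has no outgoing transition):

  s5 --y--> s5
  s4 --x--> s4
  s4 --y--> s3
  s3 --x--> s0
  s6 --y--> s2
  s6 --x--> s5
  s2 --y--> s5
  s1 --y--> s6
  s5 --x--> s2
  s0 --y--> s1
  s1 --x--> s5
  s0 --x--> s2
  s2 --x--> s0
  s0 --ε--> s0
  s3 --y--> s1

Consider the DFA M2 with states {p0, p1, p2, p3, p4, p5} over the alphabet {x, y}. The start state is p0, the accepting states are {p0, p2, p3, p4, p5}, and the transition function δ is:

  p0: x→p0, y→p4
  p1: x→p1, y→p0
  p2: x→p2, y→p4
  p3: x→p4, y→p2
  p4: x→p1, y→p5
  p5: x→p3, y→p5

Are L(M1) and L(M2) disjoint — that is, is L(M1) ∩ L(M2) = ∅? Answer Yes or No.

No

The empty string ε is accepted by both M1 and M2.
Hence L(M1) ∩ L(M2) ≠ ∅.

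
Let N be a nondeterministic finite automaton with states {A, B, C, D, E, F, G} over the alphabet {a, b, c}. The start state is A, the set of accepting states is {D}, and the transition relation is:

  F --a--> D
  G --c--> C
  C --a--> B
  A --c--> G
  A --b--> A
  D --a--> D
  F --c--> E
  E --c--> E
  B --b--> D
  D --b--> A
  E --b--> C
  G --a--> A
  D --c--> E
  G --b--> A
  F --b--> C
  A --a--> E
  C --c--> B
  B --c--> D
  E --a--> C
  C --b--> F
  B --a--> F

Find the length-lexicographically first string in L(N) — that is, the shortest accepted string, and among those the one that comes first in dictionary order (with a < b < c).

aaab

A breadth-first search from A reaches an accepting state first via the path A → E → C → B → D on input aaab.
No string of length < 4 is accepted (BFS exhausts all shorter strings without reaching an accepting state), and aaab is the lexicographically least accepting string of length 4.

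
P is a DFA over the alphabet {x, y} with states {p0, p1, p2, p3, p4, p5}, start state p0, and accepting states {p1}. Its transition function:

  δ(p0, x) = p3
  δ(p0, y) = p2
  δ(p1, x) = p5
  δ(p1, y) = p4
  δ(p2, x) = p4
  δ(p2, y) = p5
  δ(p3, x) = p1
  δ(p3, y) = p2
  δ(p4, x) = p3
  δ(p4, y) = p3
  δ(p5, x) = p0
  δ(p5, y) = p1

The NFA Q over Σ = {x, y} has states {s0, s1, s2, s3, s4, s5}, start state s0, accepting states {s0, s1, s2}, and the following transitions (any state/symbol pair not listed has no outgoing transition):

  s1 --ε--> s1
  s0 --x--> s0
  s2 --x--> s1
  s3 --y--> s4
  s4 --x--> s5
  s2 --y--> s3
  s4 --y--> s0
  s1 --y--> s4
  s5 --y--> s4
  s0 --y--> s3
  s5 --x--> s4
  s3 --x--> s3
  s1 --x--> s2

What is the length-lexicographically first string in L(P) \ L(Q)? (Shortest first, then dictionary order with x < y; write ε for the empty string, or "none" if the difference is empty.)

The string xxxy is accepted by P but not by Q.
No shorter string lies in the difference, and xxxy is the lexicographically first length-4 string in L(P) \ L(Q).

xxxy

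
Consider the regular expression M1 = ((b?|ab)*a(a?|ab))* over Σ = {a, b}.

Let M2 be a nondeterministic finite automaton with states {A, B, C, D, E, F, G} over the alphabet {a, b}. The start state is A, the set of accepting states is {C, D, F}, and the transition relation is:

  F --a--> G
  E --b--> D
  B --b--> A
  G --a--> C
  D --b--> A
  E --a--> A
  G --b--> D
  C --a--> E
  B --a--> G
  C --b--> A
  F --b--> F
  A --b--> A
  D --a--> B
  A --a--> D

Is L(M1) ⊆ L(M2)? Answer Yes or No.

The empty string ε is in L(M1) but not in L(M2).
So L(M1) ⊄ L(M2).

No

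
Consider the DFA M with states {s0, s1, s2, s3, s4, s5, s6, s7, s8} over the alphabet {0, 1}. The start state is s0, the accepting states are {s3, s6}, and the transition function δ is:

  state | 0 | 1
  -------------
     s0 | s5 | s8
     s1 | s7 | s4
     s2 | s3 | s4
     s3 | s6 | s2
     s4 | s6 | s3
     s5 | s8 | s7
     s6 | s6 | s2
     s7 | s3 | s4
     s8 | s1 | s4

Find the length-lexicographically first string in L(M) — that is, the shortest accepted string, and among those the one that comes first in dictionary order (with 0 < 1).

A breadth-first search from s0 reaches an accepting state first via the path s0 → s5 → s7 → s3 on input 010.
No string of length < 3 is accepted (BFS exhausts all shorter strings without reaching an accepting state), and 010 is the lexicographically least accepting string of length 3.

010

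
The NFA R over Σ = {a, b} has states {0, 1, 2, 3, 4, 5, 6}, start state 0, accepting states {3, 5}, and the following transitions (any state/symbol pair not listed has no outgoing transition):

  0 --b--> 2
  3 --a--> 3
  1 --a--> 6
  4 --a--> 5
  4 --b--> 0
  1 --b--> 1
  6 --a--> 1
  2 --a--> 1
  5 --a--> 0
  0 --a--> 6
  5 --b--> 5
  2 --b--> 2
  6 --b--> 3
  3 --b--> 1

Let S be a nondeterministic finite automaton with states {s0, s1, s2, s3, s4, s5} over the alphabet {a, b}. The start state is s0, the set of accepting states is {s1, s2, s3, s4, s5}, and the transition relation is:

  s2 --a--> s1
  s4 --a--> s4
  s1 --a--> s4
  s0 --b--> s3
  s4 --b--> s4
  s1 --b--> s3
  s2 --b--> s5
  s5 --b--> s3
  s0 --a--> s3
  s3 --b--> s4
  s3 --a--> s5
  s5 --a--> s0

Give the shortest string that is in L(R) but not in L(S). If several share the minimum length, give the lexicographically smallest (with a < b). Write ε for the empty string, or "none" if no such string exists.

aaabaa

The string aaabaa is accepted by R but not by S.
No shorter string lies in the difference, and aaabaa is the lexicographically first length-6 string in L(R) \ L(S).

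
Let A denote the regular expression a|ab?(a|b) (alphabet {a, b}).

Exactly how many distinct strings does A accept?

5

The expression has no Kleene star, so L(A) is finite. Expanding the alternatives gives {a, aa, ab, aba, abb}.
That is 1 of length 1, 2 of length 2, 2 of length 3: 5 strings in all.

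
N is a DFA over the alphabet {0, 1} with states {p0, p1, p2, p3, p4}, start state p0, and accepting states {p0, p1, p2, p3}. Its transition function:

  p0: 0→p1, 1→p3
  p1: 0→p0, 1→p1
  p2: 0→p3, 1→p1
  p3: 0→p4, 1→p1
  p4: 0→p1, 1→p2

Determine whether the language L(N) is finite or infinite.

State p0 is reachable from the start and can reach an accepting state, and it lies on the cycle p0 → p1 → p0.
Traversing that cycle any number of times yields accepted strings of unbounded length, so the language is infinite.

infinite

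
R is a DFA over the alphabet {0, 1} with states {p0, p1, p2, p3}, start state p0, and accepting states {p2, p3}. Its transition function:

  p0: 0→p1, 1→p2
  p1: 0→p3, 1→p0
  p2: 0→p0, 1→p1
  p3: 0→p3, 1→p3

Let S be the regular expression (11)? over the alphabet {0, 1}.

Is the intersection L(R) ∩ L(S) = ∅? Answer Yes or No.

Converting the expression S to a DFA (subset construction, then merging equivalent states) gives the minimal DFA with states {s0, s1, s2, s3}, start state s0, accepting states {s0, s3} and transitions s0: 0→s1, 1→s2; s1: 0→s1, 1→s1; s2: 0→s1, 1→s3; s3: 0→s1, 1→s1.
Exploring the product automaton R × S from the start pair (p0, s0), following both machines on each input symbol, reaches 7 state pairs: (p0, s0), (p1, s1), (p2, s2), (p3, s1), (p0, s1), (p1, s3), (p2, s1).
R accepts in {p2, p3} and S accepts in {s0, s3}; no reachable pair has both components accepting, so no string drives both machines to acceptance simultaneously and L(R) ∩ L(S) = ∅.
So no string is accepted by both, and the intersection is empty.

Yes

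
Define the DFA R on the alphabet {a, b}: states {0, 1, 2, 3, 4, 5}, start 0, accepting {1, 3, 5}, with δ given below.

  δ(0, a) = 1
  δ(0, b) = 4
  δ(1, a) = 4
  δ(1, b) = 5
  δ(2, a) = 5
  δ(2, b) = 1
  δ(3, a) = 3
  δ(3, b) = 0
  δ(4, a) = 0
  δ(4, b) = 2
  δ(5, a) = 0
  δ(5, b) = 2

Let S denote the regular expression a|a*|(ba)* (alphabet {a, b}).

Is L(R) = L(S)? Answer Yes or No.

No

The string ab is accepted by R but rejected by S.
So L(R) ≠ L(S).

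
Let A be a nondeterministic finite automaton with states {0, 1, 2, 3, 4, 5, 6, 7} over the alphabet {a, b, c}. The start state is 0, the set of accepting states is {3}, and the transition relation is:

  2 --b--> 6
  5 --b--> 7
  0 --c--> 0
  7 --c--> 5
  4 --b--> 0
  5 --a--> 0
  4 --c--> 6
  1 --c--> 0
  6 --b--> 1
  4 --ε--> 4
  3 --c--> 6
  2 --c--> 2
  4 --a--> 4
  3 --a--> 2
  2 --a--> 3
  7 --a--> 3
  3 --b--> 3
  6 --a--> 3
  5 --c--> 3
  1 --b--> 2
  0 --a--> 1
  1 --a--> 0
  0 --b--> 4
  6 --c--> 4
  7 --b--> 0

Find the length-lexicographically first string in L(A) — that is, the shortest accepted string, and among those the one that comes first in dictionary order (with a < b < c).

aba

A breadth-first search from 0 reaches an accepting state first via the path 0 → 1 → 2 → 3 on input aba.
No string of length < 3 is accepted (BFS exhausts all shorter strings without reaching an accepting state), and aba is the lexicographically least accepting string of length 3.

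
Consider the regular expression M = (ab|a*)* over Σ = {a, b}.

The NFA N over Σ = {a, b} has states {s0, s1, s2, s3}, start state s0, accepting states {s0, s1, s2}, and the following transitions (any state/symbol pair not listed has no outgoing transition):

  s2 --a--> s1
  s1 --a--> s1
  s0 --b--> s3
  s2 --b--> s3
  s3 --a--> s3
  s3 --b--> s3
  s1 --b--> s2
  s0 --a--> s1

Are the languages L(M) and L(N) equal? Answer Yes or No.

Yes

Converting the expression M to a DFA (subset construction, then merging equivalent states) gives the minimal DFA with states {m0, m1, m2}, start state m0, accepting states {m0, m1} and transitions m0: a→m1, b→m2; m1: a→m1, b→m0; m2: a→m2, b→m2.
Exploring the product automaton M × N from the start pair (m0, s0), following both machines on each input symbol, reaches 4 state pairs: (m0, s0), (m1, s1), (m2, s3), (m0, s2).
M accepts in {m0, m1} and N accepts in {s0, s1, s2}. In every reachable pair the two components are either both accepting — (m0, s0), (m1, s1), (m0, s2) — or both non-accepting, so no string is accepted by exactly one of the machines: L(M) \ L(N) and L(N) \ L(M) are both empty.
Hence every string is accepted by M iff it is accepted by N, and the two languages coincide.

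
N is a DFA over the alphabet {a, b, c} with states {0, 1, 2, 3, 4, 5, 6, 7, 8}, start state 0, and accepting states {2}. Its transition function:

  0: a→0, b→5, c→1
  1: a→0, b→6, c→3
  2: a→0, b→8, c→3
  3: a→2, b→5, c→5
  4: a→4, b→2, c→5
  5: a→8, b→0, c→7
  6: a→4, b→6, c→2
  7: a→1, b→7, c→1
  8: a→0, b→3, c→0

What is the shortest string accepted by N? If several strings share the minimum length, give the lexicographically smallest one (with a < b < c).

cbc

A breadth-first search from 0 reaches an accepting state first via the path 0 → 1 → 6 → 2 on input cbc.
No string of length < 3 is accepted (BFS exhausts all shorter strings without reaching an accepting state), and cbc is the lexicographically least accepting string of length 3.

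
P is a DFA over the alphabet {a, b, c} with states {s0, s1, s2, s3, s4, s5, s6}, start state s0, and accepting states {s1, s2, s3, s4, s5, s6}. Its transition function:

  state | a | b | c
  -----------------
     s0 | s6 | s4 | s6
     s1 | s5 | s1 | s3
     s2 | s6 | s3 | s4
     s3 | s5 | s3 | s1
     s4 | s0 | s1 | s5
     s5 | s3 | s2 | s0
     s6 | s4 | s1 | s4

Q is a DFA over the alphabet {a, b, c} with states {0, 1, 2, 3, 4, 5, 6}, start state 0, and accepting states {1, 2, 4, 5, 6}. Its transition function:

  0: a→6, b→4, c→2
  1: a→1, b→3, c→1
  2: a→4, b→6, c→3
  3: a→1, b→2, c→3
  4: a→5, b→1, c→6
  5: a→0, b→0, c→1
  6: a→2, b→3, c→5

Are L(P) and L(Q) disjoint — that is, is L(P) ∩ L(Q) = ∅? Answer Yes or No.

No

The string a is accepted by both P and Q.
Hence L(P) ∩ L(Q) ≠ ∅.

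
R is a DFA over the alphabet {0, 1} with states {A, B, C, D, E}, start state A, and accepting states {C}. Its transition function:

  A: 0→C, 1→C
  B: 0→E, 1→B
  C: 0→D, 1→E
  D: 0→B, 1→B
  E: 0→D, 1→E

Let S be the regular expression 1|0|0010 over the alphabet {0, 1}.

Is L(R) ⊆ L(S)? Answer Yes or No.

Yes

Converting the expression S to a DFA (subset construction, then merging equivalent states) gives the minimal DFA with states {s0, s1, s2, s3, s4, s5}, start state s0, accepting states {s1, s2} and transitions s0: 0→s1, 1→s2; s1: 0→s3, 1→s4; s2: 0→s4, 1→s4; s3: 0→s4, 1→s5; s4: 0→s4, 1→s4; s5: 0→s2, 1→s4.
Exploring the product automaton R × S from the start pair (A, s0), following both machines on each input symbol, reaches 9 state pairs: (A, s0), (C, s1), (C, s2), (D, s3), (E, s4), (D, s4), (B, s4), (B, s5), (E, s2).
R accepts in {C} and S accepts in {s1, s2}. The reachable pairs whose R-component is accepting are (C, s1), (C, s2); in each of them the S-component is accepting too, so the product for L(R) \ L(S) (R-component accepting, S-component rejecting) has no reachable accepting pair and the difference is empty.
Hence every string in L(R) is also in L(S).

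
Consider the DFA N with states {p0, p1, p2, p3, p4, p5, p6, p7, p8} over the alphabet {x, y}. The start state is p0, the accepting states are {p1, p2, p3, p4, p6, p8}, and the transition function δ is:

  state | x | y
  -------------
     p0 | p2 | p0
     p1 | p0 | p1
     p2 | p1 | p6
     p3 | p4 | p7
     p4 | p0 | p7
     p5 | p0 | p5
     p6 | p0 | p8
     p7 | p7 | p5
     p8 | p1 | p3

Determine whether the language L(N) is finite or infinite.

infinite

State p0 is reachable from the start and can reach an accepting state, and it lies on the cycle p0 → p0.
Traversing that cycle any number of times yields accepted strings of unbounded length, so the language is infinite.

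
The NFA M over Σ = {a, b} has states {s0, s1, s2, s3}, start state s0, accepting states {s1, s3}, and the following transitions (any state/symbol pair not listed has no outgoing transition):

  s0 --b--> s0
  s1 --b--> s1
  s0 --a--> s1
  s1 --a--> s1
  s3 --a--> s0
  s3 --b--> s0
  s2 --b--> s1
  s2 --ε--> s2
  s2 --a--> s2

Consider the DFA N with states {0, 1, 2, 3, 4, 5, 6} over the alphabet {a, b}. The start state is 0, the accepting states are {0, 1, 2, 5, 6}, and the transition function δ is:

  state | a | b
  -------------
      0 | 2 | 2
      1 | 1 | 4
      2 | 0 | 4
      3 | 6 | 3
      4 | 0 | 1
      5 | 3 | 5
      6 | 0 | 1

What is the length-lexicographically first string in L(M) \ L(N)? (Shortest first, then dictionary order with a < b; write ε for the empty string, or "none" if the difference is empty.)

ab

The string ab is accepted by M but not by N.
No shorter string lies in the difference, and ab is the lexicographically first length-2 string in L(M) \ L(N).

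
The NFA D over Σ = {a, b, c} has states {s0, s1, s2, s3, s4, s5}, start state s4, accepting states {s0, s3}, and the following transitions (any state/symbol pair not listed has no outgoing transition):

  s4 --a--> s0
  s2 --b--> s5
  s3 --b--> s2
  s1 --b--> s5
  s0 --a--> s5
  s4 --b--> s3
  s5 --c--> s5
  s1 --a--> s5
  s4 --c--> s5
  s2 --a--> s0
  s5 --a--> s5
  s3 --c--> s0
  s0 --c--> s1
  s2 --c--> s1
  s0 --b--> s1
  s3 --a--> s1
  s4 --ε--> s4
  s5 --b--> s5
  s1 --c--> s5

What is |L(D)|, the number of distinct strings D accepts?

The useful subgraph on states {s0, s2, s3, s4} is acyclic, so L(D) is finite; the longest accepting path visits 4 useful states, giving maximum string length 3.
Counting accepting paths from s4 by length: 2 of length 1, 1 of length 2, 1 of length 3. Total 4.

4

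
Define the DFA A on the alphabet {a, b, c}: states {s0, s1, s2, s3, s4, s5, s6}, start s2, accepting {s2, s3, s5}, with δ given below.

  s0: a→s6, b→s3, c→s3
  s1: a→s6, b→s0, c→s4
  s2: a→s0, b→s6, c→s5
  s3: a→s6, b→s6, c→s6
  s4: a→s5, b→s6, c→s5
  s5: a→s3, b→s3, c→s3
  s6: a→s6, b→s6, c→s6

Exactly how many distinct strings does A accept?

The useful subgraph on states {s0, s2, s3, s5} is acyclic, so L(A) is finite; the longest accepting path visits 3 useful states, giving maximum string length 2.
Counting accepting paths from s2 by length: 1 of length 0, 1 of length 1, 5 of length 2. Total 7.

7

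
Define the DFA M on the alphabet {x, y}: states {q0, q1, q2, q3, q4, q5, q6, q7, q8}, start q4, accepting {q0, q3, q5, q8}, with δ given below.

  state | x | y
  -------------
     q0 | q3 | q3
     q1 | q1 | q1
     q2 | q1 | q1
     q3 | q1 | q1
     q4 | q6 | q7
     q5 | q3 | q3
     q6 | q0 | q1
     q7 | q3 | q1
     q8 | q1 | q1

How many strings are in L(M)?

The useful subgraph on states {q0, q3, q4, q6, q7} is acyclic, so L(M) is finite; the longest accepting path visits 4 useful states, giving maximum string length 3.
Counting accepting paths from q4 by length: 2 of length 2, 2 of length 3. Total 4.

4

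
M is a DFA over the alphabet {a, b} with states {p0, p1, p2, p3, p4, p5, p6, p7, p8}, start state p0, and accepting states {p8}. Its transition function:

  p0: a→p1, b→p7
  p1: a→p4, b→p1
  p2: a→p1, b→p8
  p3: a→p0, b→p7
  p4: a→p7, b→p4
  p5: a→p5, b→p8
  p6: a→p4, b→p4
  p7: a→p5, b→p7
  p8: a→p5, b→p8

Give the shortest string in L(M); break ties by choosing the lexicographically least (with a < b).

A breadth-first search from p0 reaches an accepting state first via the path p0 → p7 → p5 → p8 on input bab.
No string of length < 3 is accepted (BFS exhausts all shorter strings without reaching an accepting state), and bab is the lexicographically least accepting string of length 3.

bab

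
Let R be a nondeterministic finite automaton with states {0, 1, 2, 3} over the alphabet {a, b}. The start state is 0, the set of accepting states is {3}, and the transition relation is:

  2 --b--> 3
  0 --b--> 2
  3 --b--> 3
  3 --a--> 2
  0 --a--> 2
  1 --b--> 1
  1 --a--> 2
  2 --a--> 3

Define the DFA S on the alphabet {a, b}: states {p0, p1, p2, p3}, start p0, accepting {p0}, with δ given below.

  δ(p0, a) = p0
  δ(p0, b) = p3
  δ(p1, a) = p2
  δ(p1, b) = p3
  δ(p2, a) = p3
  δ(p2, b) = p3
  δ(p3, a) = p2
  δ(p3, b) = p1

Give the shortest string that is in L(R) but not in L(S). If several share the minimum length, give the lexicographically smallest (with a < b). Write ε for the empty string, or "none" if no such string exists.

The string ab is accepted by R but not by S.
No shorter string lies in the difference, and ab is the lexicographically first length-2 string in L(R) \ L(S).

ab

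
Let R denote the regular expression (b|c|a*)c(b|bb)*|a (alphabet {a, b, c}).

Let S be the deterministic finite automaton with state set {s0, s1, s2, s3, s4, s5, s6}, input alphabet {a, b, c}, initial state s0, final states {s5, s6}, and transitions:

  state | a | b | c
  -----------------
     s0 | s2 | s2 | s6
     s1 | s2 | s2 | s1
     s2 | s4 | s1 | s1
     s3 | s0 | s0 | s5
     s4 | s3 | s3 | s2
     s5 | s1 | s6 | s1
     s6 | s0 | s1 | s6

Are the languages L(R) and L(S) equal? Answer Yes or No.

No

The string a is accepted by R but rejected by S.
So L(R) ≠ L(S).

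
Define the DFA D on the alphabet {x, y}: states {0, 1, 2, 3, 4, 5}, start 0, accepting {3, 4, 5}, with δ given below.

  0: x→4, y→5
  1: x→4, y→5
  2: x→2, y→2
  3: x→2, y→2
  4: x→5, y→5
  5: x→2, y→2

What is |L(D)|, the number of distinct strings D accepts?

The useful subgraph on states {0, 4, 5} is acyclic, so L(D) is finite; the longest accepting path visits 3 useful states, giving maximum string length 2.
Counting accepting paths from 0 by length: 2 of length 1, 2 of length 2. Total 4.

4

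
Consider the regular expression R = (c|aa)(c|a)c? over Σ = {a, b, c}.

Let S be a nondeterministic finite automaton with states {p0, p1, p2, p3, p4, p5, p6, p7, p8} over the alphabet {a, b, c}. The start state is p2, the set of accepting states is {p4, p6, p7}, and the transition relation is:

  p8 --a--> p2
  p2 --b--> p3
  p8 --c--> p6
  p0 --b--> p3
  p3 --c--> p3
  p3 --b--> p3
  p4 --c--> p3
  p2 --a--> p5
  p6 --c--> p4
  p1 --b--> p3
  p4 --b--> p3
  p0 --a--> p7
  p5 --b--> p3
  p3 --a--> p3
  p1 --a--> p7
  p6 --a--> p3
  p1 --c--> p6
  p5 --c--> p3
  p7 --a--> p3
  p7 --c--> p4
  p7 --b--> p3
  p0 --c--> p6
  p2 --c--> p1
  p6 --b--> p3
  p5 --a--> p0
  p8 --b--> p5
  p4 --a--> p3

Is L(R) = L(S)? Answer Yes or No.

Converting the expression R to a DFA (subset construction, then merging equivalent states) gives the minimal DFA with states {r0, r1, r2, r3, r4, r5}, start state r0, accepting states {r4, r5} and transitions r0: a→r1, b→r2, c→r3; r1: a→r3, b→r2, c→r2; r2: a→r2, b→r2, c→r2; r3: a→r4, b→r2, c→r4; r4: a→r2, b→r2, c→r5; r5: a→r2, b→r2, c→r2.
Exploring the product automaton R × S from the start pair (r0, p2), following both machines on each input symbol, reaches 8 state pairs: (r0, p2), (r1, p5), (r2, p3), (r3, p1), (r3, p0), (r4, p7), (r4, p6), (r5, p4).
R accepts in {r4, r5} and S accepts in {p4, p6, p7}. In every reachable pair the two components are either both accepting — (r4, p7), (r4, p6), (r5, p4) — or both non-accepting, so no string is accepted by exactly one of the machines: L(R) \ L(S) and L(S) \ L(R) are both empty.
Hence every string is accepted by R iff it is accepted by S, and the two languages coincide.

Yes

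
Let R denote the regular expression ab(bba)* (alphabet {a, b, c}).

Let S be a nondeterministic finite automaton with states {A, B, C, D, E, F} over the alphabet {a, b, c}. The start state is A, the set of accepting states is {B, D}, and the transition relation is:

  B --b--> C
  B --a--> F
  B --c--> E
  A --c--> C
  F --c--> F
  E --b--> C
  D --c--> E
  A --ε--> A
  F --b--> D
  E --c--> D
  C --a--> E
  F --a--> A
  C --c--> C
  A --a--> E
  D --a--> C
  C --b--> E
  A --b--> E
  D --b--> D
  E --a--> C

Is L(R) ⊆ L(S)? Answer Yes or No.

No

The string ab is in L(R) but not in L(S).
So L(R) ⊄ L(S).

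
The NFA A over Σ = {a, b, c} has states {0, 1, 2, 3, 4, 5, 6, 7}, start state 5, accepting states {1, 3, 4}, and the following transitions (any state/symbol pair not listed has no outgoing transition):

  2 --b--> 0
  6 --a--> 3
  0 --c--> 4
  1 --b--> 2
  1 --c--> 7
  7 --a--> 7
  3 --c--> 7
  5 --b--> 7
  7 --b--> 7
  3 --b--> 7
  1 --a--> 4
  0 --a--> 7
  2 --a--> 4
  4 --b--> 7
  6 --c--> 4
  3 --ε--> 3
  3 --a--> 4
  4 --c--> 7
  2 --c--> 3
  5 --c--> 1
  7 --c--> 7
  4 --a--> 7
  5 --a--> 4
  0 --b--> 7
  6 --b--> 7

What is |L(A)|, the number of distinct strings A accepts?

7

The useful subgraph on states {0, 1, 2, 3, 4, 5} is acyclic, so L(A) is finite; the longest accepting path visits 5 useful states, giving maximum string length 4.
Counting accepting paths from 5 by length: 2 of length 1, 1 of length 2, 2 of length 3, 2 of length 4. Total 7.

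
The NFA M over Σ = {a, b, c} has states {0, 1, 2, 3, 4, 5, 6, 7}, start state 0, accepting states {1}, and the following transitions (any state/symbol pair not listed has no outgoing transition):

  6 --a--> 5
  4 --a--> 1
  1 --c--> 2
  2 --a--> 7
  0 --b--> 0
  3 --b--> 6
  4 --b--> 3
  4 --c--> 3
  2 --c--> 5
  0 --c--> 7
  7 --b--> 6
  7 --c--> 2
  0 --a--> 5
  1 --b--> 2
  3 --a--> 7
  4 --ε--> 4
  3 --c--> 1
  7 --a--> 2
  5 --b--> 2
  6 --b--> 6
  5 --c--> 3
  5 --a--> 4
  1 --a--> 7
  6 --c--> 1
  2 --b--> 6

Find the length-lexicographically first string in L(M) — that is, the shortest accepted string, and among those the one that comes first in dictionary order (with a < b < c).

aaa

A breadth-first search from 0 reaches an accepting state first via the path 0 → 5 → 4 → 1 on input aaa.
No string of length < 3 is accepted (BFS exhausts all shorter strings without reaching an accepting state), and aaa is the lexicographically least accepting string of length 3.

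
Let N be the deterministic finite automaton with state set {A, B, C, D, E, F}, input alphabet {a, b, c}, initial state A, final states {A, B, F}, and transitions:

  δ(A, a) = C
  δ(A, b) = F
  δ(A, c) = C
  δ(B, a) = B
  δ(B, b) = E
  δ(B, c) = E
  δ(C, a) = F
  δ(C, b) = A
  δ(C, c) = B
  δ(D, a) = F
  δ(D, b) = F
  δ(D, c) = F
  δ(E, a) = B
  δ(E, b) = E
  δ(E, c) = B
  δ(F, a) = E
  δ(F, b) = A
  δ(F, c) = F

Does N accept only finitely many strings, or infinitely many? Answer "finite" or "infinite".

infinite

State A is reachable from the start and can reach an accepting state, and it lies on the cycle A → C → A.
Traversing that cycle any number of times yields accepted strings of unbounded length, so the language is infinite.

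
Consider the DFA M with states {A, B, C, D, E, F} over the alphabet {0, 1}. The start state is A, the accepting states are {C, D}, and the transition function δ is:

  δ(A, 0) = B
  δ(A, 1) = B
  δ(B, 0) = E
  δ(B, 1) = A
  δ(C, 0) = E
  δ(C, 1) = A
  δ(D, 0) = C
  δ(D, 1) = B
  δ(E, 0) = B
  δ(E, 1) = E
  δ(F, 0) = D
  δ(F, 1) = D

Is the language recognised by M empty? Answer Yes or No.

Yes

The states reachable from the start state are {A, B, E}.
None of the accepting states {C, D} is reachable, so no string is accepted and L(M) = ∅.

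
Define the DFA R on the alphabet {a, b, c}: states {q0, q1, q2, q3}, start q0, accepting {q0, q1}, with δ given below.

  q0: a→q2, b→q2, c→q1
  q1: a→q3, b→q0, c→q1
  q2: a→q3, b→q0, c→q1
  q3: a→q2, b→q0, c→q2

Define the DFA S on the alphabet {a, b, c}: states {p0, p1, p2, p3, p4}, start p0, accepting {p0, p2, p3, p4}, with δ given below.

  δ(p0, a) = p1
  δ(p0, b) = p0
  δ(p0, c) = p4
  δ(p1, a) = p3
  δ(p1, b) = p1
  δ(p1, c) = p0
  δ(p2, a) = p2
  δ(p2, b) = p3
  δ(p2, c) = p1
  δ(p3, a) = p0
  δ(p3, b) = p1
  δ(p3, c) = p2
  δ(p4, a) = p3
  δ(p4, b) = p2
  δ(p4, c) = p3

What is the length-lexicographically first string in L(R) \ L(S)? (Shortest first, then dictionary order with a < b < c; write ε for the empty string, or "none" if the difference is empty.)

ab

The string ab is accepted by R but not by S.
No shorter string lies in the difference, and ab is the lexicographically first length-2 string in L(R) \ L(S).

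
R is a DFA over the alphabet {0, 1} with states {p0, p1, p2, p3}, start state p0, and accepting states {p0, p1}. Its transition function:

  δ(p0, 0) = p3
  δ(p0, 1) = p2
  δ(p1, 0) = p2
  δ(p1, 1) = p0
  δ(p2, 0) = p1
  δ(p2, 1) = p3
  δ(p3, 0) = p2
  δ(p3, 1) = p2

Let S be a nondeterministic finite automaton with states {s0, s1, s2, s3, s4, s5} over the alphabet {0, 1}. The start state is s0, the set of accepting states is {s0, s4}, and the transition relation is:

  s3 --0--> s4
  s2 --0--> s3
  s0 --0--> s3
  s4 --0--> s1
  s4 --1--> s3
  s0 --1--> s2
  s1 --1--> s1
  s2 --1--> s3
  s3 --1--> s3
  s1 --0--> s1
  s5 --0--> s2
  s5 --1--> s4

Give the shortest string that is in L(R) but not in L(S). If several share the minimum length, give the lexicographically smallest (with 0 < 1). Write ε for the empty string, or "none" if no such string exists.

10

The string 10 is accepted by R but not by S.
No shorter string lies in the difference, and 10 is the lexicographically first length-2 string in L(R) \ L(S).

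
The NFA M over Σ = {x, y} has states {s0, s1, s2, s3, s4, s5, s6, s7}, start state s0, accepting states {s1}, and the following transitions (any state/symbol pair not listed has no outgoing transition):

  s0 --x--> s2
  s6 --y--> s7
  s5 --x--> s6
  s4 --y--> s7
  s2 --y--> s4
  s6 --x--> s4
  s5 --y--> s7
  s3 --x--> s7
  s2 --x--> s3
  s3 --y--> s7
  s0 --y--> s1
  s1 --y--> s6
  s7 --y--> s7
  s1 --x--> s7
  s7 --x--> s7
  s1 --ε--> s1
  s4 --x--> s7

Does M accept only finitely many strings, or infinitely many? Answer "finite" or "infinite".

finite

The useful states (reachable from s0 and able to reach an accepting state) are {s0, s1}.
Restricted to these states the transition graph has no cycle, so every accepting path has bounded length and L is finite.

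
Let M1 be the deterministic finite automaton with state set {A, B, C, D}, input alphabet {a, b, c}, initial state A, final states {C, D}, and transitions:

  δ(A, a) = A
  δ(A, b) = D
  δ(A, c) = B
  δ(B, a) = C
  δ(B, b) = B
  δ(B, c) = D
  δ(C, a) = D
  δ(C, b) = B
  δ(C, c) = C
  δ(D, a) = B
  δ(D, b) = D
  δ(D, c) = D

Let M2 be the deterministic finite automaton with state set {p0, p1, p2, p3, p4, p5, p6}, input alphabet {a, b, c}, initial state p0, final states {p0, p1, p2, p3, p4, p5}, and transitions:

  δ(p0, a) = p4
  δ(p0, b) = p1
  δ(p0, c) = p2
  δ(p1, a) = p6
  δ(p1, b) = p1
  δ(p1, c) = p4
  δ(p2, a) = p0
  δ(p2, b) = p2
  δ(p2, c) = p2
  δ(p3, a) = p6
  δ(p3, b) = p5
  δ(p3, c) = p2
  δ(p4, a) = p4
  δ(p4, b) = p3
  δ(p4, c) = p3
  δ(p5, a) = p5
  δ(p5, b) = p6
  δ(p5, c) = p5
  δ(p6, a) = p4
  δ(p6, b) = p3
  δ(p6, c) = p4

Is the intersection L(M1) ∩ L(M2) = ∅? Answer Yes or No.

No

The string b is accepted by both M1 and M2.
Hence L(M1) ∩ L(M2) ≠ ∅.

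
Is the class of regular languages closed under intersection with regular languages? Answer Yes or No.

This is a special case of closure under intersection: the product of the two DFAs, accepting on F₁ × F₂, recognises the intersection.
So the regular languages are closed under intersection with a regular language.

Yes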